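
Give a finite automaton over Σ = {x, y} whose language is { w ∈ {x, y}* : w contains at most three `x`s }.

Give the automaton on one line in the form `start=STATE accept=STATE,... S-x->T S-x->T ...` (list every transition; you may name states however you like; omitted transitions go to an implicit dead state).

Count `x`s, saturating at 4: states q0 through q3 mean 0 through 3 `x`s seen; q4 means more than 3. Each `x` increments (capped at q4); other symbols loop. Accept from {q0, q1, q2, q3}.
With 5 states:
        x   y  
>* q0   q1  q0 
 * q1   q2  q1 
 * q2   q3  q2 
 * q3   q4  q3 
   q4   q4  q4 
(> = start, * = accepting)

start=q0 accept=q0,q1,q2,q3 q0-x->q1 q0-y->q0 q1-x->q2 q1-y->q1 q2-x->q3 q2-y->q2 q3-x->q4 q3-y->q3 q4-x->q4 q4-y->q4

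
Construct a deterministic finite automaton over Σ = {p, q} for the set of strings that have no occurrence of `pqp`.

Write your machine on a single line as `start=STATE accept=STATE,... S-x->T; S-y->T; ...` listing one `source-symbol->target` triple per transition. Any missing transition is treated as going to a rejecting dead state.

start=s0; accept=s0,s1,s2; s0-p->s1; s0-q->s0; s1-p->s1; s1-q->s2; s2-p->s3; s2-q->s0; s3-p->s3; s3-q->s3

This is the complement of 'contains `pqp`'. Use the same substring-matching states — s0 through s3 holding how much of `pqp` has just been matched — but flip the accepting set: everything except the trap s3 accepts.
        p   q  
>* s0   s1  s0 
 * s1   s1  s2 
 * s2   s3  s0 
   s3   s3  s3 
(> = start, * = accepting)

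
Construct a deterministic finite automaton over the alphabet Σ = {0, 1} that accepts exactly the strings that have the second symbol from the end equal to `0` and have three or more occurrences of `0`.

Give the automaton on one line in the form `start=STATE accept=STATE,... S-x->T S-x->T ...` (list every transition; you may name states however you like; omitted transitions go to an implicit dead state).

Run two small machines in parallel and take their product. One (7 states) tracks the last 2 symbols read; the other (5 states) tracks the count of `0`s, saturating at 4. Each combined state is a pair, one component from each; accept when both components accept.
       0  1 
>  A   B  C 
   B   D  E 
   C   F  G 
   D   H  I 
   E   J  K 
   F   D  E 
   G   F  G 
 * H   L  M 
   I   N  O 
   J   H  I 
   K   J  K 
 * L   L  P 
 * M   Q  R 
   N   L  M 
   O   N  O 
 * P   Q  S 
   Q   L  P 
   R   Q  R 
   S   Q  S 
(> = start, * = accepting)

start=A accept=H,L,M,P A-0->B A-1->C B-0->D B-1->E C-0->F C-1->G D-0->H D-1->I E-0->J E-1->K F-0->D F-1->E G-0->F G-1->G H-0->L H-1->M I-0->N I-1->O J-0->H J-1->I K-0->J K-1->K L-0->L L-1->P M-0->Q M-1->R N-0->L N-1->M O-0->N O-1->O P-0->Q P-1->S Q-0->L Q-1->P R-0->Q R-1->R S-0->Q S-1->S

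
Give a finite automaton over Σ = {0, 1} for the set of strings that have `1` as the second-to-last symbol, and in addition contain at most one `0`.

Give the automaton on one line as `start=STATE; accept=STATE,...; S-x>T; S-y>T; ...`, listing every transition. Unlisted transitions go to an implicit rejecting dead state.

Run two small machines in parallel and take their product. One (7 states) tracks the last 2 symbols read; the other (3 states) tracks the count of `0`s, saturating at 2. Each combined state is a pair, one component from each; accept when both components accept. Equivalent product states are then merged.
8 states suffice.
        0   1  
>  s0   s1  s2 
   s1   s3  s4 
   s2   s5  s6 
   s3   s3  s3 
   s4   s3  s7 
 * s5   s3  s4 
 * s6   s5  s6 
 * s7   s3  s7 
(> = start, * = accepting)

start=s0; accept=s5,s6,s7; s0-0>s1; s0-1>s2; s1-0>s3; s1-1>s4; s2-0>s5; s2-1>s6; s3-0>s3; s3-1>s3; s4-0>s3; s4-1>s7; s5-0>s3; s5-1>s4; s6-0>s5; s6-1>s6; s7-0>s3; s7-1>s7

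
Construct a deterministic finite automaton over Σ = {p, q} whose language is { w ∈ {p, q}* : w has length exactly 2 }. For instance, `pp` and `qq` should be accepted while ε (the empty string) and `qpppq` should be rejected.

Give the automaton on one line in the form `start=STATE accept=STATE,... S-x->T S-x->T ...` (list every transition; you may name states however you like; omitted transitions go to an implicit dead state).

start=S0 accept=S2 S0-p->S1 S0-q->S1 S1-p->S2 S1-q->S2 S2-p->S3 S2-q->S3 S3-p->S3 S3-q->S3

We only need to distinguish lengths 0, 1, …, 2, and '>2'. Chain S0 → S1 → S2 → S3 on every symbol, with S3 looping. Accepting states: {S2}.
        p   q  
>  S0   S1  S1 
   S1   S2  S2 
 * S2   S3  S3 
   S3   S3  S3 
(> = start, * = accepting)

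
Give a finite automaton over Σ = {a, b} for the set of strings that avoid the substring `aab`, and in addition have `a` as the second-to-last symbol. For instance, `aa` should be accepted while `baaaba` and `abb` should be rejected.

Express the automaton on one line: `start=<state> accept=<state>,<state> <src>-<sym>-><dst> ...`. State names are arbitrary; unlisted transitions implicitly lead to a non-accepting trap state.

Build one automaton per condition and run them in lockstep. The first has 4 states tracking partial matches of the forbidden pattern `aab`; the second has 7 states tracking the last 2 symbols read. A product state is a pair (one from each), accepting exactly when both do. After merging equivalent states the machine shrinks.
A 5-state machine:
        a   b  
>  q0   q1  q0 
   q1   q2  q3 
 * q2   q2  q4 
 * q3   q1  q0 
   q4   q4  q4 
(> = start, * = accepting)

start=q0 accept=q2,q3 q0-a->q1 q0-b->q0 q1-a->q2 q1-b->q3 q2-a->q2 q2-b->q4 q3-a->q1 q3-b->q0 q4-a->q4 q4-b->q4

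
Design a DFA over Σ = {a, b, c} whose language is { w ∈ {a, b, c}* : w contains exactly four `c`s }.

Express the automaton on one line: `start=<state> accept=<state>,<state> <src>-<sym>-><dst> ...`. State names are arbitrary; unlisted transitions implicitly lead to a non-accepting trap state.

start=q0 accept=q4 q0-a->q0 q0-b->q0 q0-c->q1 q1-a->q1 q1-b->q1 q1-c->q2 q2-a->q2 q2-b->q2 q2-c->q3 q3-a->q3 q3-b->q3 q3-c->q4 q4-a->q4 q4-b->q4 q4-c->q5 q5-a->q5 q5-b->q5 q5-c->q5

Only the number of `c`s matters, and only up to 5. Make a chain q0 → q1 → q2 → q3 → q4 → q5 advanced by each `c` (with q5 absorbing); every other symbol self-loops. The accepting set is {q4}.
        a   b   c  
>  q0   q0  q0  q1 
   q1   q1  q1  q2 
   q2   q2  q2  q3 
   q3   q3  q3  q4 
 * q4   q4  q4  q5 
   q5   q5  q5  q5 
(> = start, * = accepting)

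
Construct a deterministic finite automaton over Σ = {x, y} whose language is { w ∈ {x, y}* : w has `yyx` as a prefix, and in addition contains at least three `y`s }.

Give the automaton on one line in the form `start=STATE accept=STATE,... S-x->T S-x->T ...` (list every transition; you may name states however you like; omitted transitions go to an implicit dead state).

Build one automaton per condition and run them in lockstep. The first has 5 states tracking whether the input so far still matches the prefix `yyx`; the second has 5 states tracking the count of `y`s, saturating at 4. A product state is a pair (one from each), accepting exactly when both do. After merging equivalent states the machine shrinks.
A 6-state machine:
        x   y  
>  s0   s1  s2 
   s1   s1  s1 
   s2   s1  s3 
   s3   s4  s1 
   s4   s4  s5 
 * s5   s5  s5 
(> = start, * = accepting)

start=s0 accept=s5 s0-x->s1 s0-y->s2 s1-x->s1 s1-y->s1 s2-x->s1 s2-y->s3 s3-x->s4 s3-y->s1 s4-x->s4 s4-y->s5 s5-x->s5 s5-y->s5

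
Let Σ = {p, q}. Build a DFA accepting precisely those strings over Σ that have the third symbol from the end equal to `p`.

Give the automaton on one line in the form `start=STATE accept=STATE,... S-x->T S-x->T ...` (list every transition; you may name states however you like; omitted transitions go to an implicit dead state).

start=A accept=H,I,J,K A-p->B A-q->C B-p->D B-q->E C-p->F C-q->G D-p->H D-q->I E-p->J E-q->K F-p->L F-q->M G-p->N G-q->O H-p->H H-q->I I-p->J I-q->K J-p->L J-q->M K-p->N K-q->O L-p->H L-q->I M-p->J M-q->K N-p->L N-q->M O-p->N O-q->O

Because acceptance depends on a position counted from the end, the machine has to buffer the most recent 3 symbols. Make each state the string of the last up-to-3 symbols read; on input `x` shift the window left and append `x`. Accept when the buffered window has length 3 and begins with `p`.
With 15 states:
       p  q 
>  A   B  C 
   B   D  E 
   C   F  G 
   D   H  I 
   E   J  K 
   F   L  M 
   G   N  O 
 * H   H  I 
 * I   J  K 
 * J   L  M 
 * K   N  O 
   L   H  I 
   M   J  K 
   N   L  M 
   O   N  O 
(> = start, * = accepting)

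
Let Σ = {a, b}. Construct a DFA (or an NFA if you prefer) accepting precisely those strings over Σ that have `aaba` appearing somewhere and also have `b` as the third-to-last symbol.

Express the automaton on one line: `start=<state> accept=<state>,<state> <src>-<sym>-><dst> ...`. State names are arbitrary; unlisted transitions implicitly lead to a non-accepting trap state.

start=S0 accept=S5,S6,S10,S11 S0-a->S1 S0-b->S0 S1-a->S2 S1-b->S0 S2-a->S2 S2-b->S3 S3-a->S4 S3-b->S0 S4-a->S5 S4-b->S6 S5-a->S7 S5-b->S8 S6-a->S4 S6-b->S9 S7-a->S7 S7-b->S8 S8-a->S4 S8-b->S9 S9-a->S10 S9-b->S11 S10-a->S5 S10-b->S6 S11-a->S10 S11-b->S11

Run two small machines in parallel and take their product. One (5 states) tracks whether and how much of `aaba` has been seen; the other (15 states) tracks the last 3 symbols read. Each combined state is a pair, one component from each; accept when both components accept. After merging equivalent states the machine shrinks.
          a    b  
>  S0     S1   S0 
   S1     S2   S0 
   S2     S2   S3 
   S3     S4   S0 
   S4     S5   S6 
 * S5     S7   S8 
 * S6     S4   S9 
   S7     S7   S8 
   S8     S4   S9 
   S9    S10  S11 
 * S10    S5   S6 
 * S11   S10  S11 
(> = start, * = accepting)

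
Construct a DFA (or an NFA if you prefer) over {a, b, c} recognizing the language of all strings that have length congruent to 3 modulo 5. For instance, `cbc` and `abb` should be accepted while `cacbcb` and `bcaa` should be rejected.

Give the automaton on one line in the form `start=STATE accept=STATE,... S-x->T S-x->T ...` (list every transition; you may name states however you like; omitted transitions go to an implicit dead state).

Only the length mod 5 matters, so use a 5-cycle: from any state, every input symbol moves to the next state, wrapping s4 back to s0. Mark s3 accepting.
        a   b   c  
>  s0   s1  s1  s1 
   s1   s2  s2  s2 
   s2   s3  s3  s3 
 * s3   s4  s4  s4 
   s4   s0  s0  s0 
(> = start, * = accepting)

start=s0 accept=s3 s0-a->s1 s0-b->s1 s0-c->s1 s1-a->s2 s1-b->s2 s1-c->s2 s2-a->s3 s2-b->s3 s2-c->s3 s3-a->s4 s3-b->s4 s3-c->s4 s4-a->s0 s4-b->s0 s4-c->s0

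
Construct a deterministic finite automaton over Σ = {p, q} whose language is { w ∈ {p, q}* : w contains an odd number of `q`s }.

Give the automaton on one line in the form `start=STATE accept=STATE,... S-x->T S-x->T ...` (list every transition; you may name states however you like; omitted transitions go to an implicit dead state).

Keep the running count of `q`s modulo 2: each `q` advances along the cycle S0 → S1 → S0 while other symbols loop. Accept at S1.
With 2 states:
        p   q  
>  S0   S0  S1 
 * S1   S1  S0 
(> = start, * = accepting)

start=S0 accept=S1 S0-p->S0 S0-q->S1 S1-p->S1 S1-q->S0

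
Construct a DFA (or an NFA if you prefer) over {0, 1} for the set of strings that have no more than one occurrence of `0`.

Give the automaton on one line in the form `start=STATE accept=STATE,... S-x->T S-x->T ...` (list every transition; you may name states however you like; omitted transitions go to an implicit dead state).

start=S0 accept=S0,S1 S0-0->S1 S0-1->S0 S1-0->S2 S1-1->S1 S2-0->S2 S2-1->S2

Count `0`s, saturating at 2: state S0 means no `0` yet, S1 means one `0` seen, S2 means more than one. Each `0` increments (capped at S2); other symbols loop. Accept from {S0, S1}.
With 3 states:
        0   1  
>* S0   S1  S0 
 * S1   S2  S1 
   S2   S2  S2 
(> = start, * = accepting)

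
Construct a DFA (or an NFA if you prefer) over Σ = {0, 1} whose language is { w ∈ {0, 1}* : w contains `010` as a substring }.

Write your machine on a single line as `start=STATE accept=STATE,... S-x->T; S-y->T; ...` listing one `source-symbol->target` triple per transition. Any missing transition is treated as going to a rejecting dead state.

start=S0; accept=S3; S0-0->S1; S0-1->S0; S1-0->S1; S1-1->S2; S2-0->S3; S2-1->S0; S3-0->S3; S3-1->S3

States S0..S2 record the length of the longest prefix of `010` that matches the current input suffix. Reaching S3 means `010` has been seen, and we stay there forever. Accept from S3.
4 states suffice.
        0   1  
>  S0   S1  S0 
   S1   S1  S2 
   S2   S3  S0 
 * S3   S3  S3 
(> = start, * = accepting)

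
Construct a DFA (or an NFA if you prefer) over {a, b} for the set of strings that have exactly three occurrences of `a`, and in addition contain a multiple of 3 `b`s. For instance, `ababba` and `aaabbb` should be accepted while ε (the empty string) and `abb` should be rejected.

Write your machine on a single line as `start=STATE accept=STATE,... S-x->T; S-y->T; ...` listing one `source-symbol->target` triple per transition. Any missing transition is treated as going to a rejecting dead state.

Handle the two conditions separately and then intersect. One (5 states) tracks the count of `a`s, saturating at 4; the other (3 states) tracks the count of `b`s modulo 3. Each combined state is a pair, one component from each; accept when both components accept.
15 states suffice.
          a    b  
>  S0     S1   S2 
   S1     S3   S4 
   S2     S4   S5 
   S3     S6   S7 
   S4     S7   S8 
   S5     S8   S0 
 * S6     S9  S10 
   S7    S10  S11 
   S8    S11   S1 
   S9     S9  S12 
   S10   S12  S13 
   S11   S13   S3 
   S12   S12  S14 
   S13   S14   S6 
   S14   S14   S9 
(> = start, * = accepting)

start=S0; accept=S6; S0-a->S1; S0-b->S2; S1-a->S3; S1-b->S4; S2-a->S4; S2-b->S5; S3-a->S6; S3-b->S7; S4-a->S7; S4-b->S8; S5-a->S8; S5-b->S0; S6-a->S9; S6-b->S10; S7-a->S10; S7-b->S11; S8-a->S11; S8-b->S1; S9-a->S9; S9-b->S12; S10-a->S12; S10-b->S13; S11-a->S13; S11-b->S3; S12-a->S12; S12-b->S14; S13-a->S14; S13-b->S6; S14-a->S14; S14-b->S9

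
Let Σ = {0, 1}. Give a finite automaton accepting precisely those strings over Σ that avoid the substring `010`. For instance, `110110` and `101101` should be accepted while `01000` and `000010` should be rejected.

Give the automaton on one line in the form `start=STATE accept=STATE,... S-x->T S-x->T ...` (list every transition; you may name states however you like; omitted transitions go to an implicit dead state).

start=q0 accept=q0,q1,q2 q0-0->q1 q0-1->q0 q1-0->q1 q1-1->q2 q2-0->q3 q2-1->q0 q3-0->q3 q3-1->q3

Track partial matches of the forbidden pattern `010`. State q3 is a dead state reached once `010` has occurred; every other state accepts. q0 means no part of `010` is currently matched.
        0   1  
>* q0   q1  q0 
 * q1   q1  q2 
 * q2   q3  q0 
   q3   q3  q3 
(> = start, * = accepting)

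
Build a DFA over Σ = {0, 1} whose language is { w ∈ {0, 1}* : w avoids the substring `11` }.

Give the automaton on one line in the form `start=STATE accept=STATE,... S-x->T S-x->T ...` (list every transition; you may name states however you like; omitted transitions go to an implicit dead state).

Track partial matches of the forbidden pattern `11`. State s2 is a dead state reached once `11` has occurred; every other state accepts. s0 means no part of `11` is currently matched.
With 3 states:
        0   1  
>* s0   s0  s1 
 * s1   s0  s2 
   s2   s2  s2 
(> = start, * = accepting)

start=s0 accept=s0,s1 s0-0->s0 s0-1->s1 s1-0->s0 s1-1->s2 s2-0->s2 s2-1->s2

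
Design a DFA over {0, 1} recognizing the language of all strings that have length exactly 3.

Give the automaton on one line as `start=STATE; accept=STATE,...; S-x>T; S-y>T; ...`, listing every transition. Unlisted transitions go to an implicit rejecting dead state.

Count input length up to 4: every symbol moves from A toward E, which means 'more than 3' and absorbs. Accept from {D}.
       0  1 
>  A   B  B 
   B   C  C 
   C   D  D 
 * D   E  E 
   E   E  E 
(> = start, * = accepting)

start=A; accept=D; A-0>B; A-1>B; B-0>C; B-1>C; C-0>D; C-1>D; D-0>E; D-1>E; E-0>E; E-1>E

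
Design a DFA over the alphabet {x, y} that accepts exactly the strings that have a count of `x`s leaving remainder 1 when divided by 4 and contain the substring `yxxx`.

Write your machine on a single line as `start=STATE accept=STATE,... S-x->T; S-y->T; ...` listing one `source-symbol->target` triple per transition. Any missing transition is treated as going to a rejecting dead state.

start=A; accept=S; A-x->B; A-y->C; B-x->D; B-y->E; C-x->F; C-y->C; D-x->G; D-y->H; E-x->I; E-y->E; F-x->J; F-y->E; G-x->A; G-y->K; H-x->L; H-y->H; I-x->M; I-y->H; J-x->N; J-y->H; K-x->O; K-y->K; L-x->P; L-y->K; M-x->Q; M-y->K; N-x->Q; N-y->N; O-x->R; O-y->C; P-x->S; P-y->C; Q-x->S; Q-y->Q; R-x->T; R-y->E; S-x->T; S-y->S; T-x->N; T-y->T

Build one automaton per condition and run them in lockstep. One (4 states) tracks the count of `x`s modulo 4; the other (5 states) tracks whether and how much of `yxxx` has been seen. Each combined state is a pair, one component from each; accept when both components accept.
       x  y 
>  A   B  C 
   B   D  E 
   C   F  C 
   D   G  H 
   E   I  E 
   F   J  E 
   G   A  K 
   H   L  H 
   I   M  H 
   J   N  H 
   K   O  K 
   L   P  K 
   M   Q  K 
   N   Q  N 
   O   R  C 
   P   S  C 
   Q   S  Q 
   R   T  E 
 * S   T  S 
   T   N  T 
(> = start, * = accepting)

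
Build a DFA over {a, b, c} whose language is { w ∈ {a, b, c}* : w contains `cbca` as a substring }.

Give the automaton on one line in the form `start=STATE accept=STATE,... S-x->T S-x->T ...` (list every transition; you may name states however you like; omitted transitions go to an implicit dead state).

States q0..q3 record the length of the longest prefix of `cbca` that matches the current input suffix. Reaching q4 means `cbca` has been seen, and we stay there forever. Accept from q4.
5 states suffice.
        a   b   c  
>  q0   q0  q0  q1 
   q1   q0  q2  q1 
   q2   q0  q0  q3 
   q3   q4  q2  q1 
 * q4   q4  q4  q4 
(> = start, * = accepting)

start=q0 accept=q4 q0-a->q0 q0-b->q0 q0-c->q1 q1-a->q0 q1-b->q2 q1-c->q1 q2-a->q0 q2-b->q0 q2-c->q3 q3-a->q4 q3-b->q2 q3-c->q1 q4-a->q4 q4-b->q4 q4-c->q4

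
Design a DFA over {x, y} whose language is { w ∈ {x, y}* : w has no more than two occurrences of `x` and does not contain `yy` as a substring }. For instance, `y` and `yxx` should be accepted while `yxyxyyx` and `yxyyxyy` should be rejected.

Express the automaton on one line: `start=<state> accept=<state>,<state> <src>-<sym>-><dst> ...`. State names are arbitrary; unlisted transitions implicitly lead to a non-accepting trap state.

start=A accept=A,B,C,D,E,G A-x->B A-y->C B-x->D B-y->E C-x->B C-y->F D-x->F D-y->G E-x->D E-y->F F-x->F F-y->F G-x->F G-y->F

Handle the two conditions separately and then intersect. The first has 4 states tracking the count of `x`s, saturating at 3; the second has 3 states tracking partial matches of the forbidden pattern `yy`. A product state is a pair (one from each), accepting exactly when both do. Equivalent product states are then merged.
With 7 states:
       x  y 
>* A   B  C 
 * B   D  E 
 * C   B  F 
 * D   F  G 
 * E   D  F 
   F   F  F 
 * G   F  F 
(> = start, * = accepting)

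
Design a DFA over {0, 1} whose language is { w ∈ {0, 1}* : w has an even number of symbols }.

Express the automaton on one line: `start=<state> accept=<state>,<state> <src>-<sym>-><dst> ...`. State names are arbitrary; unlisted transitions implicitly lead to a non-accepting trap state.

start=S0 accept=S0 S0-0->S1 S0-1->S1 S1-0->S0 S1-1->S0

Count input length modulo 2: every symbol advances one step around the cycle S0 → S1 → S0. Accept at S0.
        0   1  
>* S0   S1  S1 
   S1   S0  S0 
(> = start, * = accepting)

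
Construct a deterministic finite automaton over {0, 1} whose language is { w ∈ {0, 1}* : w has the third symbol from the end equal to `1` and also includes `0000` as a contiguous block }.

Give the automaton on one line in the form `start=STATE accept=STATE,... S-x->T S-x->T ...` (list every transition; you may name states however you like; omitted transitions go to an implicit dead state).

start=q0 accept=q8,q9,q10,q11 q0-0->q1 q0-1->q0 q1-0->q2 q1-1->q0 q2-0->q3 q2-1->q0 q3-0->q4 q3-1->q0 q4-0->q4 q4-1->q5 q5-0->q6 q5-1->q7 q6-0->q8 q6-1->q9 q7-0->q10 q7-1->q11 q8-0->q4 q8-1->q5 q9-0->q6 q9-1->q7 q10-0->q8 q10-1->q9 q11-0->q10 q11-1->q11

Run two small machines in parallel and take their product. One (15 states) tracks the last 3 symbols read; the other (5 states) tracks whether and how much of `0000` has been seen. Each combined state is a pair, one component from each; accept when both components accept. Minimizing collapses redundant product states.
A 12-state machine:
          0    1  
>  q0     q1   q0 
   q1     q2   q0 
   q2     q3   q0 
   q3     q4   q0 
   q4     q4   q5 
   q5     q6   q7 
   q6     q8   q9 
   q7    q10  q11 
 * q8     q4   q5 
 * q9     q6   q7 
 * q10    q8   q9 
 * q11   q10  q11 
(> = start, * = accepting)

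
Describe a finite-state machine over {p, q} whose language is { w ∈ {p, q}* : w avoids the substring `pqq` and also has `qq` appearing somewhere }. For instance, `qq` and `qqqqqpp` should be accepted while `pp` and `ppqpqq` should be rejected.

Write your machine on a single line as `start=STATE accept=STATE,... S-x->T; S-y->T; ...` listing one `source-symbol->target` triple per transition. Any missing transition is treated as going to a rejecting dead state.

start=s0; accept=s4,s6,s7; s0-p->s1; s0-q->s2; s1-p->s1; s1-q->s3; s2-p->s1; s2-q->s4; s3-p->s1; s3-q->s5; s4-p->s6; s4-q->s4; s5-p->s5; s5-q->s5; s6-p->s6; s6-q->s7; s7-p->s6; s7-q->s5

Run two small machines in parallel and take their product. One (4 states) tracks partial matches of the forbidden pattern `pqq`; the other (3 states) tracks whether and how much of `qq` has been seen. Each combined state is a pair, one component from each; accept when both components accept.
With 8 states:
        p   q  
>  s0   s1  s2 
   s1   s1  s3 
   s2   s1  s4 
   s3   s1  s5 
 * s4   s6  s4 
   s5   s5  s5 
 * s6   s6  s7 
 * s7   s6  s5 
(> = start, * = accepting)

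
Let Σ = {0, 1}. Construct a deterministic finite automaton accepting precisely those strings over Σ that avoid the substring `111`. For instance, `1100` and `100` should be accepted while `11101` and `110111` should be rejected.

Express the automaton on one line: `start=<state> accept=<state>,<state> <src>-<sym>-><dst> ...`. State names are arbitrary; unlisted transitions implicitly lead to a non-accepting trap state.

start=A accept=A,B,C A-0->A A-1->B B-0->A B-1->C C-0->A C-1->D D-0->D D-1->D

This is the complement of 'contains `111`'. Use the same substring-matching states — A through D holding how much of `111` has just been matched — but flip the accepting set: everything except the trap D accepts.
A 4-state machine:
       0  1 
>* A   A  B 
 * B   A  C 
 * C   A  D 
   D   D  D 
(> = start, * = accepting)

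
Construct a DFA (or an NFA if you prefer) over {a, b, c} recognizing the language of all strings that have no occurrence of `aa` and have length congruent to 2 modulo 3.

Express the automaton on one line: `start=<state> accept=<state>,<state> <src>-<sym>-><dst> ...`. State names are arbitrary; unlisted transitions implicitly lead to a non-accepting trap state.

start=q0 accept=q4,q5 q0-a->q1 q0-b->q2 q0-c->q2 q1-a->q3 q1-b->q4 q1-c->q4 q2-a->q5 q2-b->q4 q2-c->q4 q3-a->q3 q3-b->q3 q3-c->q3 q4-a->q6 q4-b->q0 q4-c->q0 q5-a->q3 q5-b->q0 q5-c->q0 q6-a->q3 q6-b->q2 q6-c->q2

Build one automaton per condition and run them in lockstep. One (3 states) tracks partial matches of the forbidden pattern `aa`; the other (3 states) tracks the input length modulo 3. Each combined state is a pair, one component from each; accept when both components accept. Minimizing collapses redundant product states.
With 7 states:
        a   b   c  
>  q0   q1  q2  q2 
   q1   q3  q4  q4 
   q2   q5  q4  q4 
   q3   q3  q3  q3 
 * q4   q6  q0  q0 
 * q5   q3  q0  q0 
   q6   q3  q2  q2 
(> = start, * = accepting)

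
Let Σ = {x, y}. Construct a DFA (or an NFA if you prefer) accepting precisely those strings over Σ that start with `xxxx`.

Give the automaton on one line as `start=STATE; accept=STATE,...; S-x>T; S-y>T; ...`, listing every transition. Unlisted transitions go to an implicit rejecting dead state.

Walk along `xxxx` while the input agrees: from q0 take `x` to q1, and so on. Any deviation drops to the rejecting sink q5. Once q4 is reached the prefix is confirmed and every continuation is accepted.
With 6 states:
        x   y  
>  q0   q1  q5 
   q1   q2  q5 
   q2   q3  q5 
   q3   q4  q5 
 * q4   q4  q4 
   q5   q5  q5 
(> = start, * = accepting)

start=q0; accept=q4; q0-x>q1; q0-y>q5; q1-x>q2; q1-y>q5; q2-x>q3; q2-y>q5; q3-x>q4; q3-y>q5; q4-x>q4; q4-y>q4; q5-x>q5; q5-y>q5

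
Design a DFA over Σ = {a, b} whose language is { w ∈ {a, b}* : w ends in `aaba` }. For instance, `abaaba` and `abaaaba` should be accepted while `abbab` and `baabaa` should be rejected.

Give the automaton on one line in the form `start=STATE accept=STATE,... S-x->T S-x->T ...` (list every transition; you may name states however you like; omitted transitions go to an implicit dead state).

Remember how much of `aaba` the current input suffix matches. State q0 means no match yet; q1 means the last symbol is `a`; q2 means the last 2 symbols are `aa`; q3 means the last 3 symbols are `aab`; q4 means the last 4 symbols are `aaba`. Only q4 accepts. On a mismatch, fall back to the longest proper suffix that is still a prefix of `aaba`.
        a   b  
>  q0   q1  q0 
   q1   q2  q0 
   q2   q2  q3 
   q3   q4  q0 
 * q4   q2  q0 
(> = start, * = accepting)

start=q0 accept=q4 q0-a->q1 q0-b->q0 q1-a->q2 q1-b->q0 q2-a->q2 q2-b->q3 q3-a->q4 q3-b->q0 q4-a->q2 q4-b->q0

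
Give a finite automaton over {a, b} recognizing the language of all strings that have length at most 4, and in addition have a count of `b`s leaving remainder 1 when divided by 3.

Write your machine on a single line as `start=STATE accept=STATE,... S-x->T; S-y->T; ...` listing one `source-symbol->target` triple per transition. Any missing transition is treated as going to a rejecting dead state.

Build one automaton per condition and run them in lockstep. One (6 states) tracks the input length, saturating at 5; the other (3 states) tracks the count of `b`s modulo 3. Each combined state is a pair, one component from each; accept when both components accept.
With 15 states:
          a    b  
>  S0     S1   S2 
   S1     S3   S4 
 * S2     S4   S5 
   S3     S6   S7 
 * S4     S7   S8 
   S5     S8   S6 
   S6     S9  S10 
 * S7    S10  S11 
   S8    S11   S9 
   S9    S12  S13 
 * S10   S13  S14 
   S11   S14  S12 
   S12   S12  S13 
   S13   S13  S14 
   S14   S14  S12 
(> = start, * = accepting)

start=S0; accept=S2,S4,S7,S10; S0-a->S1; S0-b->S2; S1-a->S3; S1-b->S4; S2-a->S4; S2-b->S5; S3-a->S6; S3-b->S7; S4-a->S7; S4-b->S8; S5-a->S8; S5-b->S6; S6-a->S9; S6-b->S10; S7-a->S10; S7-b->S11; S8-a->S11; S8-b->S9; S9-a->S12; S9-b->S13; S10-a->S13; S10-b->S14; S11-a->S14; S11-b->S12; S12-a->S12; S12-b->S13; S13-a->S13; S13-b->S14; S14-a->S14; S14-b->S12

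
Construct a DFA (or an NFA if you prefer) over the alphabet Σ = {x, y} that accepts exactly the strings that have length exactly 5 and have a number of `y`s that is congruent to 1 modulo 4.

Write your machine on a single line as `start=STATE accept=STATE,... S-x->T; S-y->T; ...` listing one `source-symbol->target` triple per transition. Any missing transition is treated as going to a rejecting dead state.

Run two small machines in parallel and take their product. The first has 7 states tracking the input length, saturating at 6; the second has 4 states tracking the count of `y`s modulo 4. A product state is a pair (one from each), accepting exactly when both do.
22 states suffice.
          x    y  
>  q0     q1   q2 
   q1     q3   q4 
   q2     q4   q5 
   q3     q6   q7 
   q4     q7   q8 
   q5     q8   q9 
   q6    q10  q11 
   q7    q11  q12 
   q8    q12  q13 
   q9    q13  q10 
   q10   q14  q15 
   q11   q15  q16 
   q12   q16  q17 
   q13   q17  q14 
   q14   q18  q19 
 * q15   q19  q20 
   q16   q20  q21 
   q17   q21  q18 
   q18   q18  q19 
   q19   q19  q20 
   q20   q20  q21 
   q21   q21  q18 
(> = start, * = accepting)

start=q0; accept=q15; q0-x->q1; q0-y->q2; q1-x->q3; q1-y->q4; q2-x->q4; q2-y->q5; q3-x->q6; q3-y->q7; q4-x->q7; q4-y->q8; q5-x->q8; q5-y->q9; q6-x->q10; q6-y->q11; q7-x->q11; q7-y->q12; q8-x->q12; q8-y->q13; q9-x->q13; q9-y->q10; q10-x->q14; q10-y->q15; q11-x->q15; q11-y->q16; q12-x->q16; q12-y->q17; q13-x->q17; q13-y->q14; q14-x->q18; q14-y->q19; q15-x->q19; q15-y->q20; q16-x->q20; q16-y->q21; q17-x->q21; q17-y->q18; q18-x->q18; q18-y->q19; q19-x->q19; q19-y->q20; q20-x->q20; q20-y->q21; q21-x->q21; q21-y->q18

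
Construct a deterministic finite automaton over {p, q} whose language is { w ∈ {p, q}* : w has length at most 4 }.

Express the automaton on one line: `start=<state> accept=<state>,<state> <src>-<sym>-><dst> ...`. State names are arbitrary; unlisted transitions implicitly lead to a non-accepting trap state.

We only need to distinguish lengths 0, 1, …, 4, and '>4'. Chain A → B → C → D → E → F on every symbol, with F looping. Accepting states: {A, B, C, D, E}.
With 6 states:
       p  q 
>* A   B  B 
 * B   C  C 
 * C   D  D 
 * D   E  E 
 * E   F  F 
   F   F  F 
(> = start, * = accepting)

start=A accept=A,B,C,D,E A-p->B A-q->B B-p->C B-q->C C-p->D C-q->D D-p->E D-q->E E-p->F E-q->F F-p->F F-q->F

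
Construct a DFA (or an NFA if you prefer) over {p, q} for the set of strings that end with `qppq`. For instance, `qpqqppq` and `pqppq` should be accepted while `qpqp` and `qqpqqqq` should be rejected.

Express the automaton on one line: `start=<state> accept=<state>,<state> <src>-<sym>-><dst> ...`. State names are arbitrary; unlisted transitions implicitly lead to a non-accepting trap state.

Let each state record the length of the longest suffix of the input read so far that is also a prefix of `qppq`. s1 means the last symbol is `q`; s2 means the last 2 symbols are `qp`; s3 means the last 3 symbols are `qpp`; s4 means the last 4 symbols are `qppq`. Accept only at s4, where the string currently ends in `qppq`.
        p   q  
>  s0   s0  s1 
   s1   s2  s1 
   s2   s3  s1 
   s3   s0  s4 
 * s4   s2  s1 
(> = start, * = accepting)

start=s0 accept=s4 s0-p->s0 s0-q->s1 s1-p->s2 s1-q->s1 s2-p->s3 s2-q->s1 s3-p->s0 s3-q->s4 s4-p->s2 s4-q->s1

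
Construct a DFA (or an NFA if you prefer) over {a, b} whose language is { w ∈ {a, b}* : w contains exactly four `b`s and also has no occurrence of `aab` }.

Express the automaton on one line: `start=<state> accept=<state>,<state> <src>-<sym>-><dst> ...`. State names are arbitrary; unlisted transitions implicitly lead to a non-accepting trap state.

Handle the two conditions separately and then intersect. One (6 states) tracks the count of `b`s, saturating at 5; the other (4 states) tracks partial matches of the forbidden pattern `aab`. Each combined state is a pair, one component from each; accept when both components accept. Equivalent product states are then merged.
With 10 states:
        a   b  
>  s0   s1  s2 
   s1   s3  s2 
   s2   s4  s5 
   s3   s3  s3 
   s4   s3  s5 
   s5   s6  s7 
   s6   s3  s7 
   s7   s8  s9 
   s8   s3  s9 
 * s9   s9  s3 
(> = start, * = accepting)

start=s0 accept=s9 s0-a->s1 s0-b->s2 s1-a->s3 s1-b->s2 s2-a->s4 s2-b->s5 s3-a->s3 s3-b->s3 s4-a->s3 s4-b->s5 s5-a->s6 s5-b->s7 s6-a->s3 s6-b->s7 s7-a->s8 s7-b->s9 s8-a->s3 s8-b->s9 s9-a->s9 s9-b->s3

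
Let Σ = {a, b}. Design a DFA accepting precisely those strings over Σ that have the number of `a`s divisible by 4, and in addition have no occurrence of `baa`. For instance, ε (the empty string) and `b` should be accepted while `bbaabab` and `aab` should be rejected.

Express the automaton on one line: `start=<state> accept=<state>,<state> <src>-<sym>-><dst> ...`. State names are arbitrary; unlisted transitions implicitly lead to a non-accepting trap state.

start=S0 accept=S0,S2,S12 S0-a->S1 S0-b->S2 S1-a->S3 S1-b->S4 S2-a->S5 S2-b->S2 S3-a->S6 S3-b->S7 S4-a->S8 S4-b->S4 S5-a->S9 S5-b->S4 S6-a->S0 S6-b->S10 S7-a->S11 S7-b->S7 S8-a->S9 S8-b->S7 S9-a->S9 S9-b->S9 S10-a->S12 S10-b->S10 S11-a->S9 S11-b->S10 S12-a->S9 S12-b->S2

Build one automaton per condition and run them in lockstep. The first has 4 states tracking the count of `a`s modulo 4; the second has 4 states tracking partial matches of the forbidden pattern `baa`. A product state is a pair (one from each), accepting exactly when both do. Minimizing collapses redundant product states.
With 13 states:
          a    b  
>* S0     S1   S2 
   S1     S3   S4 
 * S2     S5   S2 
   S3     S6   S7 
   S4     S8   S4 
   S5     S9   S4 
   S6     S0  S10 
   S7    S11   S7 
   S8     S9   S7 
   S9     S9   S9 
   S10   S12  S10 
   S11    S9  S10 
 * S12    S9   S2 
(> = start, * = accepting)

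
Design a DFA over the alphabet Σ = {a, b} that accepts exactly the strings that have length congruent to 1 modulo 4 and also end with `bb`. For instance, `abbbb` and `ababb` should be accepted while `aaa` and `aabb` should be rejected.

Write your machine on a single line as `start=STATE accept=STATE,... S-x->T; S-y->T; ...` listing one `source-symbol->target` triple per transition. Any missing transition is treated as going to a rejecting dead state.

Run two small machines in parallel and take their product. The first has 4 states tracking the input length modulo 4; the second has 3 states tracking how much of the suffix `bb` has currently been matched. A product state is a pair (one from each), accepting exactly when both do. Equivalent product states are then merged.
With 6 states:
        a   b  
>  s0   s1  s1 
   s1   s2  s2 
   s2   s3  s3 
   s3   s0  s4 
   s4   s1  s5 
 * s5   s2  s2 
(> = start, * = accepting)

start=s0; accept=s5; s0-a->s1; s0-b->s1; s1-a->s2; s1-b->s2; s2-a->s3; s2-b->s3; s3-a->s0; s3-b->s4; s4-a->s1; s4-b->s5; s5-a->s2; s5-b->s2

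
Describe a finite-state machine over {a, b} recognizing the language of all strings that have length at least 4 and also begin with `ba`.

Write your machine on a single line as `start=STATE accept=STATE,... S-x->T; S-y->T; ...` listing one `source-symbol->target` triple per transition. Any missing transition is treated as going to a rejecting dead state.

start=S0; accept=S5; S0-a->S1; S0-b->S2; S1-a->S1; S1-b->S1; S2-a->S3; S2-b->S1; S3-a->S4; S3-b->S4; S4-a->S5; S4-b->S5; S5-a->S5; S5-b->S5

Run two small machines in parallel and take their product. The first has 6 states tracking the input length, saturating at 5; the second has 4 states tracking whether the input so far still matches the prefix `ba`. A product state is a pair (one from each), accepting exactly when both do. Equivalent product states are then merged.
6 states suffice.
        a   b  
>  S0   S1  S2 
   S1   S1  S1 
   S2   S3  S1 
   S3   S4  S4 
   S4   S5  S5 
 * S5   S5  S5 
(> = start, * = accepting)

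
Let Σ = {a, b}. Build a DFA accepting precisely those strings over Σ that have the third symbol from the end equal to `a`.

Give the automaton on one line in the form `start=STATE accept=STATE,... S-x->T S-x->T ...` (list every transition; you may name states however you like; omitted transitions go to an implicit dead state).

Because acceptance depends on a position counted from the end, the machine has to buffer the most recent 3 symbols. Make each state the string of the last up-to-3 symbols read; on input `x` shift the window left and append `x`. Accept when the buffered window has length 3 and begins with `a`.
With 15 states:
          a    b  
>  s0     s1   s2 
   s1     s3   s4 
   s2     s5   s6 
   s3     s7   s8 
   s4     s9  s10 
   s5    s11  s12 
   s6    s13  s14 
 * s7     s7   s8 
 * s8     s9  s10 
 * s9    s11  s12 
 * s10   s13  s14 
   s11    s7   s8 
   s12    s9  s10 
   s13   s11  s12 
   s14   s13  s14 
(> = start, * = accepting)

start=s0 accept=s7,s8,s9,s10 s0-a->s1 s0-b->s2 s1-a->s3 s1-b->s4 s2-a->s5 s2-b->s6 s3-a->s7 s3-b->s8 s4-a->s9 s4-b->s10 s5-a->s11 s5-b->s12 s6-a->s13 s6-b->s14 s7-a->s7 s7-b->s8 s8-a->s9 s8-b->s10 s9-a->s11 s9-b->s12 s10-a->s13 s10-b->s14 s11-a->s7 s11-b->s8 s12-a->s9 s12-b->s10 s13-a->s11 s13-b->s12 s14-a->s13 s14-b->s14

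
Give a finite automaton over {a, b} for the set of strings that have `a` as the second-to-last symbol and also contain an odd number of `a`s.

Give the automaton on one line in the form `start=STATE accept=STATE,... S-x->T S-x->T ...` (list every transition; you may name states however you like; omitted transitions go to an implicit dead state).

Handle the two conditions separately and then intersect. The first has 7 states tracking the last 2 symbols read; the second has 2 states tracking the count of `a`s modulo 2. A product state is a pair (one from each), accepting exactly when both do. Equivalent product states are then merged.
A 6-state machine:
        a   b  
>  s0   s1  s0 
   s1   s2  s3 
   s2   s4  s0 
 * s3   s2  s5 
 * s4   s2  s3 
   s5   s2  s5 
(> = start, * = accepting)

start=s0 accept=s3,s4 s0-a->s1 s0-b->s0 s1-a->s2 s1-b->s3 s2-a->s4 s2-b->s0 s3-a->s2 s3-b->s5 s4-a->s2 s4-b->s3 s5-a->s2 s5-b->s5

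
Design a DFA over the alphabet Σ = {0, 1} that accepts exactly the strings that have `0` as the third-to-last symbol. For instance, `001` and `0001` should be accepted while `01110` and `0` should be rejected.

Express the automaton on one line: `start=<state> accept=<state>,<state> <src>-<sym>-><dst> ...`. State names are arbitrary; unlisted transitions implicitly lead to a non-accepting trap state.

Because acceptance depends on a position counted from the end, the machine has to buffer the most recent 3 symbols. Make each state the string of the last up-to-3 symbols read; on input `x` shift the window left and append `x`. Accept when the buffered window has length 3 and begins with `0`.
          0    1  
>  q0     q1   q2 
   q1     q3   q4 
   q2     q5   q6 
   q3     q7   q8 
   q4     q9  q10 
   q5    q11  q12 
   q6    q13  q14 
 * q7     q7   q8 
 * q8     q9  q10 
 * q9    q11  q12 
 * q10   q13  q14 
   q11    q7   q8 
   q12    q9  q10 
   q13   q11  q12 
   q14   q13  q14 
(> = start, * = accepting)

start=q0 accept=q7,q8,q9,q10 q0-0->q1 q0-1->q2 q1-0->q3 q1-1->q4 q2-0->q5 q2-1->q6 q3-0->q7 q3-1->q8 q4-0->q9 q4-1->q10 q5-0->q11 q5-1->q12 q6-0->q13 q6-1->q14 q7-0->q7 q7-1->q8 q8-0->q9 q8-1->q10 q9-0->q11 q9-1->q12 q10-0->q13 q10-1->q14 q11-0->q7 q11-1->q8 q12-0->q9 q12-1->q10 q13-0->q11 q13-1->q12 q14-0->q13 q14-1->q14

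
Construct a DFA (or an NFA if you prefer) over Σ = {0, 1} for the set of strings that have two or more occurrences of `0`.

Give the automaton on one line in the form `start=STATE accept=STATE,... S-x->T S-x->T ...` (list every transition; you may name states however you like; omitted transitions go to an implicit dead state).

Count `0`s, saturating at 3: states s0 through s2 mean 0 through 2 `0`s seen; s3 means more than 2. Each `0` increments (capped at s3); other symbols loop. Accept from {s2, s3}.
With 4 states:
        0   1  
>  s0   s1  s0 
   s1   s2  s1 
 * s2   s3  s2 
 * s3   s3  s3 
(> = start, * = accepting)

start=s0 accept=s2,s3 s0-0->s1 s0-1->s0 s1-0->s2 s1-1->s1 s2-0->s3 s2-1->s2 s3-0->s3 s3-1->s3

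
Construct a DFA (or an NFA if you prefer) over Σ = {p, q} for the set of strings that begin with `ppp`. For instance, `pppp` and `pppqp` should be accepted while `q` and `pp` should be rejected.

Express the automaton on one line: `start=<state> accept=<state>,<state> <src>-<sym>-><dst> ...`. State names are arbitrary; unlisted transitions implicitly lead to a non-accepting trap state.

start=S0 accept=S3 S0-p->S1 S0-q->S4 S1-p->S2 S1-q->S4 S2-p->S3 S2-q->S4 S3-p->S3 S3-q->S3 S4-p->S4 S4-q->S4

Walk along `ppp` while the input agrees: from S0 take `p` to S1, and so on. Any deviation drops to the rejecting sink S4. Once S3 is reached the prefix is confirmed and every continuation is accepted.
With 5 states:
        p   q  
>  S0   S1  S4 
   S1   S2  S4 
   S2   S3  S4 
 * S3   S3  S3 
   S4   S4  S4 
(> = start, * = accepting)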